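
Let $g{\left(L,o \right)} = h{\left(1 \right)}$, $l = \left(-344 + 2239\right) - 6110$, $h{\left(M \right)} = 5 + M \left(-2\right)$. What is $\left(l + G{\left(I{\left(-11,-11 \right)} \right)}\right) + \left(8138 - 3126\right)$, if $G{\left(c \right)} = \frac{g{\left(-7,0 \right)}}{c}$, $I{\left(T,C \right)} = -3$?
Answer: $796$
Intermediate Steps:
$h{\left(M \right)} = 5 - 2 M$
$l = -4215$ ($l = 1895 - 6110 = -4215$)
$g{\left(L,o \right)} = 3$ ($g{\left(L,o \right)} = 5 - 2 = 3$)
$G{\left(c \right)} = \frac{3}{c}$
$\left(l + G{\left(I{\left(-11,-11 \right)} \right)}\right) + \left(8138 - 3126\right) = \left(-4215 + \frac{3}{-3}\right) + \left(8138 - 3126\right) = \left(-4215 + 3 \left(- \frac{1}{3}\right)\right) + 5012 = \left(-4215 - 1\right) + 5012 = -4216 + 5012 = 796$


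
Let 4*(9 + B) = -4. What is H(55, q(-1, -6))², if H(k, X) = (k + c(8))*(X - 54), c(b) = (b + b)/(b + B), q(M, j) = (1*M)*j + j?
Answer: 6441444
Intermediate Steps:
q(M, j) = j + M*j (q(M, j) = M*j + j = j + M*j)
B = -10 (B = -9 + (¼)*(-4) = -9 - 1 = -10)
c(b) = 2*b/(-10 + b) (c(b) = (b + b)/(b - 10) = (2*b)/(-10 + b) = 2*b/(-10 + b))
H(k, X) = (-54 + X)*(-8 + k) (H(k, X) = (k + 2*8/(-10 + 8))*(X - 54) = (k + 2*8/(-2))*(-54 + X) = (k + 2*8*(-½))*(-54 + X) = (k - 8)*(-54 + X) = (-8 + k)*(-54 + X) = (-54 + X)*(-8 + k))
H(55, q(-1, -6))² = (432 - 54*55 - (-48)*(1 - 1) - 6*(1 - 1)*55)² = (432 - 2970 - (-48)*0 - 6*0*55)² = (432 - 2970 - 8*0 + 0*55)² = (432 - 2970 + 0 + 0)² = (-2538)² = 6441444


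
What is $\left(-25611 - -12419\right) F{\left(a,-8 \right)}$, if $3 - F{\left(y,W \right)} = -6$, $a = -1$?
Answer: $-118728$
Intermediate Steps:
$F{\left(y,W \right)} = 9$ ($F{\left(y,W \right)} = 3 - -6 = 3 + 6 = 9$)
$\left(-25611 - -12419\right) F{\left(a,-8 \right)} = \left(-25611 - -12419\right) 9 = \left(-25611 + 12419\right) 9 = \left(-13192\right) 9 = -118728$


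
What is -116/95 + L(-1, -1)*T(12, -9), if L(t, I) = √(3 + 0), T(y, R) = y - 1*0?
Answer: -116/95 + 12*√3 ≈ 19.564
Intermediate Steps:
T(y, R) = y (T(y, R) = y + 0 = y)
L(t, I) = √3
-116/95 + L(-1, -1)*T(12, -9) = -116/95 + √3*12 = -116*1/95 + 12*√3 = -116/95 + 12*√3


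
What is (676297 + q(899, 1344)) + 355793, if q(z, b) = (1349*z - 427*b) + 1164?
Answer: 1672117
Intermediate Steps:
q(z, b) = 1164 - 427*b + 1349*z (q(z, b) = (-427*b + 1349*z) + 1164 = 1164 - 427*b + 1349*z)
(676297 + q(899, 1344)) + 355793 = (676297 + (1164 - 427*1344 + 1349*899)) + 355793 = (676297 + (1164 - 573888 + 1212751)) + 355793 = (676297 + 640027) + 355793 = 1316324 + 355793 = 1672117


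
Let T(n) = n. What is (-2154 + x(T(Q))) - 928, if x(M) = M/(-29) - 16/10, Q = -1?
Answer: -447117/145 ≈ -3083.6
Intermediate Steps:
x(M) = -8/5 - M/29 (x(M) = M*(-1/29) - 16*1/10 = -M/29 - 8/5 = -8/5 - M/29)
(-2154 + x(T(Q))) - 928 = (-2154 + (-8/5 - 1/29*(-1))) - 928 = (-2154 + (-8/5 + 1/29)) - 928 = (-2154 - 227/145) - 928 = -312557/145 - 928 = -447117/145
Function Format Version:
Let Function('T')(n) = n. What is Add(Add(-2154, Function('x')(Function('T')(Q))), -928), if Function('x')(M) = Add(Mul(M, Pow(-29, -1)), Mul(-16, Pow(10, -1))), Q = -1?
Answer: Rational(-447117, 145) ≈ -3083.6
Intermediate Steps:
Function('x')(M) = Add(Rational(-8, 5), Mul(Rational(-1, 29), M)) (Function('x')(M) = Add(Mul(M, Rational(-1, 29)), Mul(-16, Rational(1, 10))) = Add(Mul(Rational(-1, 29), M), Rational(-8, 5)) = Add(Rational(-8, 5), Mul(Rational(-1, 29), M)))
Add(Add(-2154, Function('x')(Function('T')(Q))), -928) = Add(Add(-2154, Add(Rational(-8, 5), Mul(Rational(-1, 29), -1))), -928) = Add(Add(-2154, Add(Rational(-8, 5), Rational(1, 29))), -928) = Add(Add(-2154, Rational(-227, 145)), -928) = Add(Rational(-312557, 145), -928) = Rational(-447117, 145)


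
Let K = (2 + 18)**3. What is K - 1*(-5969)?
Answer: 13969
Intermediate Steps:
K = 8000 (K = 20**3 = 8000)
K - 1*(-5969) = 8000 - 1*(-5969) = 8000 + 5969 = 13969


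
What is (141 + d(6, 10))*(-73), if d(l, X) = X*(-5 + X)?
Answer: -13943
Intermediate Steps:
(141 + d(6, 10))*(-73) = (141 + 10*(-5 + 10))*(-73) = (141 + 10*5)*(-73) = (141 + 50)*(-73) = 191*(-73) = -13943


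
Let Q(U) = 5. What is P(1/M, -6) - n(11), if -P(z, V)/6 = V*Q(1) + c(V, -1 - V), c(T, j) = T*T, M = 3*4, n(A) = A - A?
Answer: -36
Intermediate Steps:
n(A) = 0
M = 12
c(T, j) = T²
P(z, V) = -30*V - 6*V² (P(z, V) = -6*(V*5 + V²) = -6*(5*V + V²) = -6*(V² + 5*V) = -30*V - 6*V²)
P(1/M, -6) - n(11) = 6*(-6)*(-5 - 1*(-6)) - 1*0 = 6*(-6)*(-5 + 6) + 0 = 6*(-6)*1 + 0 = -36 + 0 = -36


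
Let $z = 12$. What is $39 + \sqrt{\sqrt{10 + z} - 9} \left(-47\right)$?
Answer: $39 - 47 \sqrt{-9 + \sqrt{22}} \approx 39.0 - 97.57 i$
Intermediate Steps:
$39 + \sqrt{\sqrt{10 + z} - 9} \left(-47\right) = 39 + \sqrt{\sqrt{10 + 12} - 9} \left(-47\right) = 39 + \sqrt{\sqrt{22} - 9} \left(-47\right) = 39 + \sqrt{-9 + \sqrt{22}} \left(-47\right) = 39 - 47 \sqrt{-9 + \sqrt{22}}$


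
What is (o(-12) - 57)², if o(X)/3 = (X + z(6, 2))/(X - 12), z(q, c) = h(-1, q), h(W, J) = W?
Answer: 196249/64 ≈ 3066.4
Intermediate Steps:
z(q, c) = -1
o(X) = 3*(-1 + X)/(-12 + X) (o(X) = 3*((X - 1)/(X - 12)) = 3*((-1 + X)/(-12 + X)) = 3*(-1 + X)/(-12 + X))
(o(-12) - 57)² = (3*(-1 - 12)/(-12 - 12) - 57)² = (3*(-13)/(-24) - 57)² = (3*(-1/24)*(-13) - 57)² = (13/8 - 57)² = (-443/8)² = 196249/64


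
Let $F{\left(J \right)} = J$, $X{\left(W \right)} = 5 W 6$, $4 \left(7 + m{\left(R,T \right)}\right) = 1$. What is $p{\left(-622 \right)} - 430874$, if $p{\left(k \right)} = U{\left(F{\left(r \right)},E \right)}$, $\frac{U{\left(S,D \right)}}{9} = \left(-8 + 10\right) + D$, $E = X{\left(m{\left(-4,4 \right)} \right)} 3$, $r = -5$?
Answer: $- \frac{872647}{2} \approx -4.3632 \cdot 10^{5}$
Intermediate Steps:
$m{\left(R,T \right)} = - \frac{27}{4}$ ($m{\left(R,T \right)} = -7 + \frac{1}{4} \cdot 1 = -7 + \frac{1}{4} = - \frac{27}{4}$)
$X{\left(W \right)} = 30 W$
$E = - \frac{1215}{2}$ ($E = 30 \left(- \frac{27}{4}\right) 3 = \left(- \frac{405}{2}\right) 3 = - \frac{1215}{2} \approx -607.5$)
$U{\left(S,D \right)} = 18 + 9 D$ ($U{\left(S,D \right)} = 9 \left(\left(-8 + 10\right) + D\right) = 9 \left(2 + D\right) = 18 + 9 D$)
$p{\left(k \right)} = - \frac{10899}{2}$ ($p{\left(k \right)} = 18 + 9 \left(- \frac{1215}{2}\right) = 18 - \frac{10935}{2} = - \frac{10899}{2}$)
$p{\left(-622 \right)} - 430874 = - \frac{10899}{2} - 430874 = - \frac{872647}{2}$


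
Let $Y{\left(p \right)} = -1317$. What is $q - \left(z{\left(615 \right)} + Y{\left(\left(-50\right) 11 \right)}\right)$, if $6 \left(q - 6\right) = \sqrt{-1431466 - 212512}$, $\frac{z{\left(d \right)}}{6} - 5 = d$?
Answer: $-2397 + \frac{i \sqrt{1643978}}{6} \approx -2397.0 + 213.7 i$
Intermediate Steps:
$z{\left(d \right)} = 30 + 6 d$
$q = 6 + \frac{i \sqrt{1643978}}{6}$ ($q = 6 + \frac{\sqrt{-1431466 - 212512}}{6} = 6 + \frac{\sqrt{-1643978}}{6} = 6 + \frac{i \sqrt{1643978}}{6} \approx 6.0 + 213.7 i$)
$q - \left(z{\left(615 \right)} + Y{\left(\left(-50\right) 11 \right)}\right) = \left(6 + \frac{i \sqrt{1643978}}{6}\right) - \left(\left(30 + 6 \cdot 615\right) - 1317\right) = \left(6 + \frac{i \sqrt{1643978}}{6}\right) - \left(\left(30 + 3690\right) - 1317\right) = \left(6 + \frac{i \sqrt{1643978}}{6}\right) - \left(3720 - 1317\right) = \left(6 + \frac{i \sqrt{1643978}}{6}\right) - 2403 = -2397 + \frac{i \sqrt{1643978}}{6}$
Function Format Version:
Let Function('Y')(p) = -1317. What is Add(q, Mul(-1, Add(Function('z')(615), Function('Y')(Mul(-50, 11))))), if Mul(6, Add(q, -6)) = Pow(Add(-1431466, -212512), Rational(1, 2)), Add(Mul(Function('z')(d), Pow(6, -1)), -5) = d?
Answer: Add(-2397, Mul(Rational(1, 6), I, Pow(1643978, Rational(1, 2)))) ≈ Add(-2397.0, Mul(213.70, I))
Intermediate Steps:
Function('z')(d) = Add(30, Mul(6, d))
q = Add(6, Mul(Rational(1, 6), I, Pow(1643978, Rational(1, 2)))) (q = Add(6, Mul(Rational(1, 6), Pow(Add(-1431466, -212512), Rational(1, 2)))) = Add(6, Mul(Rational(1, 6), Pow(-1643978, Rational(1, 2)))) = Add(6, Mul(Rational(1, 6), Mul(I, Pow(1643978, Rational(1, 2))))) = Add(6, Mul(Rational(1, 6), I, Pow(1643978, Rational(1, 2)))) ≈ Add(6.0000, Mul(213.70, I)))
Add(q, Mul(-1, Add(Function('z')(615), Function('Y')(Mul(-50, 11))))) = Add(Add(6, Mul(Rational(1, 6), I, Pow(1643978, Rational(1, 2)))), Mul(-1, Add(Add(30, Mul(6, 615)), -1317))) = Add(Add(6, Mul(Rational(1, 6), I, Pow(1643978, Rational(1, 2)))), Mul(-1, Add(Add(30, 3690), -1317))) = Add(Add(6, Mul(Rational(1, 6), I, Pow(1643978, Rational(1, 2)))), Mul(-1, Add(3720, -1317))) = Add(Add(6, Mul(Rational(1, 6), I, Pow(1643978, Rational(1, 2)))), Mul(-1, 2403)) = Add(Add(6, Mul(Rational(1, 6), I, Pow(1643978, Rational(1, 2)))), -2403) = Add(-2397, Mul(Rational(1, 6), I, Pow(1643978, Rational(1, 2))))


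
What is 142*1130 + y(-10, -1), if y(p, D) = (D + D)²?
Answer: 160464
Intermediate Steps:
y(p, D) = 4*D² (y(p, D) = (2*D)² = 4*D²)
142*1130 + y(-10, -1) = 142*1130 + 4*(-1)² = 160460 + 4*1 = 160460 + 4 = 160464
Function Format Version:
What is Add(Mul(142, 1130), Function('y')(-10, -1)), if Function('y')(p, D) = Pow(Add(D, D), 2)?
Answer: 160464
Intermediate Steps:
Function('y')(p, D) = Mul(4, Pow(D, 2)) (Function('y')(p, D) = Pow(Mul(2, D), 2) = Mul(4, Pow(D, 2)))
Add(Mul(142, 1130), Function('y')(-10, -1)) = Add(Mul(142, 1130), Mul(4, Pow(-1, 2))) = Add(160460, Mul(4, 1)) = Add(160460, 4) = 160464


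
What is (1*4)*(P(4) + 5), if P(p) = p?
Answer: 36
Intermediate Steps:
(1*4)*(P(4) + 5) = (1*4)*(4 + 5) = 4*9 = 36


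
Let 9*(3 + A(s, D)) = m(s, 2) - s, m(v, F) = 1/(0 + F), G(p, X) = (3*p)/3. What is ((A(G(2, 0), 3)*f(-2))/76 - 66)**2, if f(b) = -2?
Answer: 625681/144 ≈ 4345.0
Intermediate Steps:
G(p, X) = p (G(p, X) = (3*p)*(1/3) = p)
m(v, F) = 1/F
A(s, D) = -53/18 - s/9 (A(s, D) = -3 + (1/2 - s)/9 = -3 + (1/18 - s/9) = -53/18 - s/9)
((A(G(2, 0), 3)*f(-2))/76 - 66)**2 = (((-53/18 - 1/9*2)*(-2))/76 - 66)**2 = (((-53/18 - 2/9)*(-2))*(1/76) - 66)**2 = (-19/6*(-2)*(1/76) - 66)**2 = ((19/3)*(1/76) - 66)**2 = (1/12 - 66)**2 = (-791/12)**2 = 625681/144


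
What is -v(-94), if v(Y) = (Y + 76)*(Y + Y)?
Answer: -3384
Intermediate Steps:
v(Y) = 2*Y*(76 + Y) (v(Y) = (76 + Y)*(2*Y) = 2*Y*(76 + Y))
-v(-94) = -2*(-94)*(76 - 94) = -2*(-94)*(-18) = -1*3384 = -3384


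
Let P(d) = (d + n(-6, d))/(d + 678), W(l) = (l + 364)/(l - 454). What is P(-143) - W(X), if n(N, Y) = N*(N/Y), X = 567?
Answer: -14708192/1729013 ≈ -8.5067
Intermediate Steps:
W(l) = (364 + l)/(-454 + l)
n(N, Y) = N²/Y
P(d) = (d + 36/d)/(678 + d) (P(d) = (d + (-6)²/d)/(d + 678) = (d + 36/d)/(678 + d))
P(-143) - W(X) = (36 + (-143)²)/((-143)*(678 - 143)) - (364 + 567)/(-454 + 567) = -1/143*(36 + 20449)/535 - 931/113 = -1/143*1/535*20485 - 931/113 = -4097/15301 - 1*931/113 = -4097/15301 - 931/113 = -14708192/1729013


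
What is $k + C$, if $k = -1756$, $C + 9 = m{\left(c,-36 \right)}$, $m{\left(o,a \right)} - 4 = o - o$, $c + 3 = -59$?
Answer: $-1761$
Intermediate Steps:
$c = -62$ ($c = -3 - 59 = -62$)
$m{\left(o,a \right)} = 4$ ($m{\left(o,a \right)} = 4 + \left(o - o\right) = 4 + 0 = 4$)
$C = -5$ ($C = -9 + 4 = -5$)
$k + C = -1756 - 5 = -1761$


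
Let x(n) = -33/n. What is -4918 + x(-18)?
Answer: -29497/6 ≈ -4916.2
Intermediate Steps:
-4918 + x(-18) = -4918 - 33/(-18) = -4918 - 33*(-1/18) = -4918 + 11/6 = -29497/6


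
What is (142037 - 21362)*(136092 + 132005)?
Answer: 32352605475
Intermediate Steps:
(142037 - 21362)*(136092 + 132005) = 120675*268097 = 32352605475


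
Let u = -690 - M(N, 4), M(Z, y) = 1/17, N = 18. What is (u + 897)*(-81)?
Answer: -284958/17 ≈ -16762.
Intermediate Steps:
M(Z, y) = 1/17
u = -11731/17 (u = -690 - 1*1/17 = -690 - 1/17 = -11731/17 ≈ -690.06)
(u + 897)*(-81) = (-11731/17 + 897)*(-81) = (3518/17)*(-81) = -284958/17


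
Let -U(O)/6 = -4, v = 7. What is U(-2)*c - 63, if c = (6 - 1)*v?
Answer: 777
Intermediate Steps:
U(O) = 24 (U(O) = -6*(-4) = 24)
c = 35 (c = (6 - 1)*7 = 5*7 = 35)
U(-2)*c - 63 = 24*35 - 63 = 840 - 63 = 777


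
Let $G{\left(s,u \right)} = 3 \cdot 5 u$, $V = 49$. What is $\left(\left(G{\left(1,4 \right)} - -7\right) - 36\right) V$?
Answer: $1519$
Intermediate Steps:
$G{\left(s,u \right)} = 15 u$
$\left(\left(G{\left(1,4 \right)} - -7\right) - 36\right) V = \left(\left(15 \cdot 4 - -7\right) - 36\right) 49 = \left(\left(60 + 7\right) - 36\right) 49 = \left(67 - 36\right) 49 = 31 \cdot 49 = 1519$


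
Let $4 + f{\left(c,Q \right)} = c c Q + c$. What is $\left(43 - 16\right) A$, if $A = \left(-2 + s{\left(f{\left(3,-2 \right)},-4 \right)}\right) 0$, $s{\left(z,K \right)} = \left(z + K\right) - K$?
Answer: $0$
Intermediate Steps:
$f{\left(c,Q \right)} = -4 + c + Q c^{2}$ ($f{\left(c,Q \right)} = -4 + \left(c c Q + c\right) = -4 + \left(c^{2} Q + c\right) = -4 + \left(Q c^{2} + c\right) = -4 + \left(c + Q c^{2}\right) = -4 + c + Q c^{2}$)
$s{\left(z,K \right)} = z$ ($s{\left(z,K \right)} = \left(K + z\right) - K = z$)
$A = 0$ ($A = \left(-2 - \left(1 + 18\right)\right) 0 = \left(-2 - 19\right) 0 = \left(-21\right) 0 = 0$)
$\left(43 - 16\right) A = \left(43 - 16\right) 0 = 27 \cdot 0 = 0$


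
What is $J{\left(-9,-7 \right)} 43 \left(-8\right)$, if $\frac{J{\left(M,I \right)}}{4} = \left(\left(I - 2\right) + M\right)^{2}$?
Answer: $-445824$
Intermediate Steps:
$J{\left(M,I \right)} = 4 \left(-2 + I + M\right)^{2}$ ($J{\left(M,I \right)} = 4 \left(\left(I - 2\right) + M\right)^{2} = 4 \left(\left(-2 + I\right) + M\right)^{2} = 4 \left(-2 + I + M\right)^{2}$)
$J{\left(-9,-7 \right)} 43 \left(-8\right) = 4 \left(-2 - 7 - 9\right)^{2} \cdot 43 \left(-8\right) = 4 \left(-18\right)^{2} \cdot 43 \left(-8\right) = 4 \cdot 324 \cdot 43 \left(-8\right) = 1296 \cdot 43 \left(-8\right) = 55728 \left(-8\right) = -445824$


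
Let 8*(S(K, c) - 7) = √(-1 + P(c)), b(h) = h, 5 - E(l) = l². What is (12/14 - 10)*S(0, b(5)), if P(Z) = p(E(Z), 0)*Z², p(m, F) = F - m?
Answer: -64 - 8*√499/7 ≈ -89.530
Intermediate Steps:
E(l) = 5 - l²
P(Z) = Z²*(-5 + Z²) (P(Z) = (0 - (5 - Z²))*Z² = (0 + (-5 + Z²))*Z² = (-5 + Z²)*Z² = Z²*(-5 + Z²))
S(K, c) = 7 + √(-1 + c²*(-5 + c²))/8
(12/14 - 10)*S(0, b(5)) = (12/14 - 10)*(7 + √(-1 + 5²*(-5 + 5²))/8) = (12*(1/14) - 10)*(7 + √(-1 + 25*(-5 + 25))/8) = (6/7 - 10)*(7 + √(-1 + 25*20)/8) = -64*(7 + √(-1 + 500)/8)/7 = -64*(7 + √499/8)/7 = -64 - 8*√499/7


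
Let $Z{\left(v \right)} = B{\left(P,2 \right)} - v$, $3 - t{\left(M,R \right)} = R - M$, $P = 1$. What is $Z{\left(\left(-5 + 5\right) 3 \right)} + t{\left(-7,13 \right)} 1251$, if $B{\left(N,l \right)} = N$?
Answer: $-21266$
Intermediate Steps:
$t{\left(M,R \right)} = 3 + M - R$ ($t{\left(M,R \right)} = 3 - \left(R - M\right) = 3 + \left(M - R\right) = 3 + M - R$)
$Z{\left(v \right)} = 1 - v$
$Z{\left(\left(-5 + 5\right) 3 \right)} + t{\left(-7,13 \right)} 1251 = \left(1 - \left(-5 + 5\right) 3\right) + \left(3 - 7 - 13\right) 1251 = \left(1 - 0 \cdot 3\right) + \left(3 - 7 - 13\right) 1251 = \left(1 - 0\right) - 21267 = \left(1 + 0\right) - 21267 = 1 - 21267 = -21266$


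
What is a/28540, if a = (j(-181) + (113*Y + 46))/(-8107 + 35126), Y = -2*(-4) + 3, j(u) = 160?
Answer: 1449/771122260 ≈ 1.8791e-6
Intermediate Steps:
Y = 11 (Y = 8 + 3 = 11)
a = 1449/27019 (a = (160 + (113*11 + 46))/(-8107 + 35126) = (160 + (1243 + 46))/27019 = (160 + 1289)*(1/27019) = 1449*(1/27019) = 1449/27019 ≈ 0.053629)
a/28540 = (1449/27019)/28540 = (1449/27019)*(1/28540) = 1449/771122260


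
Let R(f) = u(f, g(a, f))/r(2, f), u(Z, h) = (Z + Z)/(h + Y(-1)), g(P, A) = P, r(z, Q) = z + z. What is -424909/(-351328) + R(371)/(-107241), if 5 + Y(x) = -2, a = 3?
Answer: 45583958905/37676766048 ≈ 1.2099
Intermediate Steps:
r(z, Q) = 2*z
Y(x) = -7 (Y(x) = -5 - 2 = -7)
u(Z, h) = 2*Z/(-7 + h) (u(Z, h) = (Z + Z)/(h - 7) = (2*Z)/(-7 + h) = 2*Z/(-7 + h))
R(f) = -f/8 (R(f) = (2*f/(-7 + 3))/((2*2)) = (2*f/(-4))/4 = (2*f*(-1/4))*(1/4) = -f/2*(1/4) = -f/8)
-424909/(-351328) + R(371)/(-107241) = -424909/(-351328) - 1/8*371/(-107241) = -424909*(-1/351328) - 371/8*(-1/107241) = 424909/351328 + 371/857928 = 45583958905/37676766048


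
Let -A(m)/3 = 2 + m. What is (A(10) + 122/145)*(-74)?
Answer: 377252/145 ≈ 2601.7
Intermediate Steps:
A(m) = -6 - 3*m (A(m) = -3*(2 + m) = -6 - 3*m)
(A(10) + 122/145)*(-74) = ((-6 - 3*10) + 122/145)*(-74) = ((-6 - 30) + 122*(1/145))*(-74) = (-36 + 122/145)*(-74) = -5098/145*(-74) = 377252/145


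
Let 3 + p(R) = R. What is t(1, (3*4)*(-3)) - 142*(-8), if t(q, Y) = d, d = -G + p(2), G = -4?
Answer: 1139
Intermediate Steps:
p(R) = -3 + R
d = 3 (d = -1*(-4) + (-3 + 2) = 4 - 1 = 3)
t(q, Y) = 3
t(1, (3*4)*(-3)) - 142*(-8) = 3 - 142*(-8) = 3 + 1136 = 1139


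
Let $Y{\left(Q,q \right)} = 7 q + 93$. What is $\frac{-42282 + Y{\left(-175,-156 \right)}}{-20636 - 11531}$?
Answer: $\frac{43281}{32167} \approx 1.3455$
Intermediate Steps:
$Y{\left(Q,q \right)} = 93 + 7 q$
$\frac{-42282 + Y{\left(-175,-156 \right)}}{-20636 - 11531} = \frac{-42282 + \left(93 + 7 \left(-156\right)\right)}{-20636 - 11531} = \frac{-42282 + \left(93 - 1092\right)}{-32167} = \left(-42282 - 999\right) \left(- \frac{1}{32167}\right) = \left(-43281\right) \left(- \frac{1}{32167}\right) = \frac{43281}{32167}$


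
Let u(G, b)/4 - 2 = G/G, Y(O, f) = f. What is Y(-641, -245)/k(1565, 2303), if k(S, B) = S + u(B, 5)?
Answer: -245/1577 ≈ -0.15536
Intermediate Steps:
u(G, b) = 12 (u(G, b) = 8 + 4*(G/G) = 8 + 4*1 = 8 + 4 = 12)
k(S, B) = 12 + S (k(S, B) = S + 12 = 12 + S)
Y(-641, -245)/k(1565, 2303) = -245/(12 + 1565) = -245/1577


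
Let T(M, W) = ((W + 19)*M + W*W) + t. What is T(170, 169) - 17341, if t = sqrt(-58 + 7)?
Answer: 43180 + I*sqrt(51) ≈ 43180.0 + 7.1414*I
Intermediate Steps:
t = I*sqrt(51) (t = sqrt(-51) = I*sqrt(51) ≈ 7.1414*I)
T(M, W) = W**2 + I*sqrt(51) + M*(19 + W) (T(M, W) = ((W + 19)*M + W*W) + I*sqrt(51) = ((19 + W)*M + W**2) + I*sqrt(51) = (M*(19 + W) + W**2) + I*sqrt(51) = (W**2 + M*(19 + W)) + I*sqrt(51) = W**2 + I*sqrt(51) + M*(19 + W))
T(170, 169) - 17341 = (169**2 + 19*170 + I*sqrt(51) + 170*169) - 17341 = (28561 + 3230 + I*sqrt(51) + 28730) - 17341 = (60521 + I*sqrt(51)) - 17341 = 43180 + I*sqrt(51)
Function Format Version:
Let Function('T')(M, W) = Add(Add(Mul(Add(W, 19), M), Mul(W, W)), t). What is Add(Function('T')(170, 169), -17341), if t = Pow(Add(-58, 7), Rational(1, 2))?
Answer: Add(43180, Mul(I, Pow(51, Rational(1, 2)))) ≈ Add(43180., Mul(7.1414, I))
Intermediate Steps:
t = Mul(I, Pow(51, Rational(1, 2))) (t = Pow(-51, Rational(1, 2)) = Mul(I, Pow(51, Rational(1, 2))) ≈ Mul(7.1414, I))
Function('T')(M, W) = Add(Pow(W, 2), Mul(I, Pow(51, Rational(1, 2))), Mul(M, Add(19, W))) (Function('T')(M, W) = Add(Add(Mul(Add(W, 19), M), Mul(W, W)), Mul(I, Pow(51, Rational(1, 2)))) = Add(Add(Mul(Add(19, W), M), Pow(W, 2)), Mul(I, Pow(51, Rational(1, 2)))) = Add(Add(Mul(M, Add(19, W)), Pow(W, 2)), Mul(I, Pow(51, Rational(1, 2)))) = Add(Add(Pow(W, 2), Mul(M, Add(19, W))), Mul(I, Pow(51, Rational(1, 2)))) = Add(Pow(W, 2), Mul(I, Pow(51, Rational(1, 2))), Mul(M, Add(19, W))))
Add(Function('T')(170, 169), -17341) = Add(Add(Pow(169, 2), Mul(19, 170), Mul(I, Pow(51, Rational(1, 2))), Mul(170, 169)), -17341) = Add(Add(28561, 3230, Mul(I, Pow(51, Rational(1, 2))), 28730), -17341) = Add(Add(60521, Mul(I, Pow(51, Rational(1, 2)))), -17341) = Add(43180, Mul(I, Pow(51, Rational(1, 2))))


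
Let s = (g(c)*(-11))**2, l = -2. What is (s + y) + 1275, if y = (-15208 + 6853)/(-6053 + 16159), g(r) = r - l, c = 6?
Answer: 91137659/10106 ≈ 9018.2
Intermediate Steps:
g(r) = 2 + r (g(r) = r - 1*(-2) = r + 2 = 2 + r)
y = -8355/10106 ≈ -0.82674
s = 7744 (s = ((2 + 6)*(-11))**2 = (8*(-11))**2 = (-88)**2 = 7744)
(s + y) + 1275 = (7744 - 8355/10106) + 1275 = 78252509/10106 + 1275 = 91137659/10106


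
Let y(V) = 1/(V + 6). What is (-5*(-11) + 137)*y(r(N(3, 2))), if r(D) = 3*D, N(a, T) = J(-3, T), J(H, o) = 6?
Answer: 8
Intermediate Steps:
N(a, T) = 6
y(V) = 1/(6 + V)
(-5*(-11) + 137)*y(r(N(3, 2))) = (-5*(-11) + 137)/(6 + 3*6) = (55 + 137)/(6 + 18) = 192/24 = 192*(1/24) = 8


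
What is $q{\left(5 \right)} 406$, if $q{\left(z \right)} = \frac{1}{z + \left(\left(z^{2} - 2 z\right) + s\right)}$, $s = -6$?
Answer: $29$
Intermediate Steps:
$q{\left(z \right)} = \frac{1}{-6 + z^{2} - z}$ ($q{\left(z \right)} = \frac{1}{z - \left(6 - z^{2} + 2 z\right)} = \frac{1}{-6 + z^{2} - z}$)
$q{\left(5 \right)} 406 = \frac{1}{-6 + 5^{2} - 5} \cdot 406 = \frac{1}{-6 + 25 - 5} \cdot 406 = \frac{1}{14} \cdot 406 = 29$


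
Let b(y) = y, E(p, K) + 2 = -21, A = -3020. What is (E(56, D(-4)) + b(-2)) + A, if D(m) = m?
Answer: -3045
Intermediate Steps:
E(p, K) = -23 (E(p, K) = -2 - 21 = -23)
(E(56, D(-4)) + b(-2)) + A = (-23 - 2) - 3020 = -25 - 3020 = -3045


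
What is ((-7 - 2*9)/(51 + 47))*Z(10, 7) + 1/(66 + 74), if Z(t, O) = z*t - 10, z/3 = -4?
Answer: 32507/980 ≈ 33.170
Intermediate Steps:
z = -12 (z = 3*(-4) = -12)
Z(t, O) = -10 - 12*t (Z(t, O) = -12*t - 10 = -10 - 12*t)
((-7 - 2*9)/(51 + 47))*Z(10, 7) + 1/(66 + 74) = ((-7 - 2*9)/(51 + 47))*(-10 - 12*10) + 1/(66 + 74) = ((-7 - 18)/98)*(-10 - 120) + 1/140 = -25*1/98*(-130) + 1/140 = -25/98*(-130) + 1/140 = 1625/49 + 1/140 = 32507/980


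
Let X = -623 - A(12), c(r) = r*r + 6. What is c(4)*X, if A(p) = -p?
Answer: -13442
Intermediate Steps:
c(r) = 6 + r**2 (c(r) = r**2 + 6 = 6 + r**2)
X = -611 (X = -623 - (-1)*12 = -623 - 1*(-12) = -623 + 12 = -611)
c(4)*X = (6 + 4**2)*(-611) = (6 + 16)*(-611) = 22*(-611) = -13442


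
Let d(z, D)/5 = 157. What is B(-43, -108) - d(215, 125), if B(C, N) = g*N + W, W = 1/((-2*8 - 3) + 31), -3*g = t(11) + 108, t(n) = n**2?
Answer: 89509/12 ≈ 7459.1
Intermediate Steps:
d(z, D) = 785 (d(z, D) = 5*157 = 785)
g = -229/3 (g = -(11**2 + 108)/3 = -(121 + 108)/3 = -1/3*229 = -229/3 ≈ -76.333)
W = 1/12 (W = 1/((-16 - 3) + 31) = 1/(-19 + 31) = 1/12 ≈ 0.083333)
B(C, N) = 1/12 - 229*N/3 (B(C, N) = -229*N/3 + 1/12 = 1/12 - 229*N/3)
B(-43, -108) - d(215, 125) = (1/12 - 229/3*(-108)) - 1*785 = (1/12 + 8244) - 785 = 98929/12 - 785 = 89509/12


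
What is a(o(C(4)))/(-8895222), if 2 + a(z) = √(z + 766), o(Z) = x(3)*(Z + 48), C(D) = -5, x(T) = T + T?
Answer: -5/1482537 ≈ -3.3726e-6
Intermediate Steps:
x(T) = 2*T
o(Z) = 288 + 6*Z (o(Z) = (2*3)*(Z + 48) = 6*(48 + Z) = 288 + 6*Z)
a(z) = -2 + √(766 + z) (a(z) = -2 + √(z + 766) = -2 + √(766 + z))
a(o(C(4)))/(-8895222) = (-2 + √(766 + (288 + 6*(-5))))/(-8895222) = (-2 + √(766 + (288 - 30)))*(-1/8895222) = (-2 + √(766 + 258))*(-1/8895222) = (-2 + √1024)*(-1/8895222) = (-2 + 32)*(-1/8895222) = 30*(-1/8895222) = -5/1482537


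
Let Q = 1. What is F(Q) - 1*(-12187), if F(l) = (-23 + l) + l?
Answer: 12166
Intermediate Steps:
F(l) = -23 + 2*l
F(Q) - 1*(-12187) = (-23 + 2*1) - 1*(-12187) = (-23 + 2) + 12187 = -21 + 12187 = 12166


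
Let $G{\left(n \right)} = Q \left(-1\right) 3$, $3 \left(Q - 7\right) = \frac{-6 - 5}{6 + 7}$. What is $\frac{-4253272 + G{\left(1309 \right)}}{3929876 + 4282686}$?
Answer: $- \frac{27646399}{53381653} \approx -0.5179$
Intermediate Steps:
$Q = \frac{262}{39}$ ($Q = 7 + \frac{\left(-6 - 5\right) \frac{1}{6 + 7}}{3} = 7 + \frac{\left(-11\right) \frac{1}{13}}{3} = 7 + \frac{1}{3} \left(- \frac{11}{13}\right) = 7 - \frac{11}{39} = \frac{262}{39} \approx 6.7179$)
$G{\left(n \right)} = - \frac{262}{13}$ ($G{\left(n \right)} = \frac{262}{39} \left(-1\right) 3 = \left(- \frac{262}{39}\right) 3 = - \frac{262}{13}$)
$\frac{-4253272 + G{\left(1309 \right)}}{3929876 + 4282686} = \frac{-4253272 - \frac{262}{13}}{3929876 + 4282686} = - \frac{55292798}{13 \cdot 8212562} = \left(- \frac{55292798}{13}\right) \frac{1}{8212562} = - \frac{27646399}{53381653}$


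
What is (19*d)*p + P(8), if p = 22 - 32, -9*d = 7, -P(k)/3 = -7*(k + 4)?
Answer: 3598/9 ≈ 399.78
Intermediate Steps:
P(k) = 84 + 21*k (P(k) = -(-21)*(k + 4) = -(-21)*(4 + k) = -3*(-28 - 7*k) = 84 + 21*k)
d = -7/9 (d = -⅑*7 = -7/9 ≈ -0.77778)
p = -10
(19*d)*p + P(8) = (19*(-7/9))*(-10) + (84 + 21*8) = -133/9*(-10) + (84 + 168) = 1330/9 + 252 = 3598/9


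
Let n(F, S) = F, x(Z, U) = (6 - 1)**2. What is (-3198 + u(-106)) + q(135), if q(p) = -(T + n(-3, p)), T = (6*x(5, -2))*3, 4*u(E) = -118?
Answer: -7349/2 ≈ -3674.5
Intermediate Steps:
x(Z, U) = 25 (x(Z, U) = 5**2 = 25)
u(E) = -59/2 (u(E) = (1/4)*(-118) = -59/2)
T = 450 (T = (6*25)*3 = 150*3 = 450)
q(p) = -447 (q(p) = -(450 - 3) = -1*447 = -447)
(-3198 + u(-106)) + q(135) = (-3198 - 59/2) - 447 = -6455/2 - 447 = -7349/2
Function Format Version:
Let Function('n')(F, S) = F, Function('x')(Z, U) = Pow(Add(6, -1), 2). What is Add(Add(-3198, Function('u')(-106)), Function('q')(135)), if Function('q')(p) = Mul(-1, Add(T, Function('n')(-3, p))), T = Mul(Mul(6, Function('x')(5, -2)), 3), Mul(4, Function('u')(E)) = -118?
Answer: Rational(-7349, 2) ≈ -3674.5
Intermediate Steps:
Function('x')(Z, U) = 25 (Function('x')(Z, U) = Pow(5, 2) = 25)
Function('u')(E) = Rational(-59, 2) (Function('u')(E) = Mul(Rational(1, 4), -118) = Rational(-59, 2))
T = 450 (T = Mul(Mul(6, 25), 3) = Mul(150, 3) = 450)
Function('q')(p) = -447 (Function('q')(p) = Mul(-1, Add(450, -3)) = Mul(-1, 447) = -447)
Add(Add(-3198, Function('u')(-106)), Function('q')(135)) = Add(Add(-3198, Rational(-59, 2)), -447) = Add(Rational(-6455, 2), -447) = Rational(-7349, 2)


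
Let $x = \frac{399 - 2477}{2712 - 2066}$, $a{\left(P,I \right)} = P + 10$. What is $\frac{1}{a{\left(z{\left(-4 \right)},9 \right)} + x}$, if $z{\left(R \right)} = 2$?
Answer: $\frac{323}{2837} \approx 0.11385$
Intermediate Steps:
$a{\left(P,I \right)} = 10 + P$
$x = - \frac{1039}{323}$ ($x = \frac{399 - 2477}{646} = \left(399 - 2477\right) \frac{1}{646} = \left(-2078\right) \frac{1}{646} = - \frac{1039}{323} \approx -3.2167$)
$\frac{1}{a{\left(z{\left(-4 \right)},9 \right)} + x} = \frac{1}{\left(10 + 2\right) - \frac{1039}{323}} = \frac{1}{12 - \frac{1039}{323}} = \frac{1}{\frac{2837}{323}} = \frac{323}{2837}$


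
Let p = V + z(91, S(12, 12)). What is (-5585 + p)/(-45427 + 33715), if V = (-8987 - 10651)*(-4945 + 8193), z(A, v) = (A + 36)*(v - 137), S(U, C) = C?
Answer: 15951421/2928 ≈ 5447.9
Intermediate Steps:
z(A, v) = (-137 + v)*(36 + A) (z(A, v) = (36 + A)*(-137 + v) = (-137 + v)*(36 + A))
V = -63784224 (V = -19638*3248 = -63784224)
p = -63800099 (p = -63784224 + (-4932 - 137*91 + 36*12 + 91*12) = -63784224 + (-4932 - 12467 + 432 + 1092) = -63784224 - 15875 = -63800099)
(-5585 + p)/(-45427 + 33715) = (-5585 - 63800099)/(-45427 + 33715) = -63805684/(-11712) = -63805684*(-1/11712) = 15951421/2928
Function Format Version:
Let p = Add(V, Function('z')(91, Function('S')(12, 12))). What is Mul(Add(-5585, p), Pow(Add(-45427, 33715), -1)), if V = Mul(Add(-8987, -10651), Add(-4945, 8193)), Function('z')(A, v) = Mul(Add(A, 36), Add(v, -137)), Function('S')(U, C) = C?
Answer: Rational(15951421, 2928) ≈ 5447.9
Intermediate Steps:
Function('z')(A, v) = Mul(Add(-137, v), Add(36, A)) (Function('z')(A, v) = Mul(Add(36, A), Add(-137, v)) = Mul(Add(-137, v), Add(36, A)))
V = -63784224 (V = Mul(-19638, 3248) = -63784224)
p = -63800099 (p = Add(-63784224, Add(-4932, Mul(-137, 91), Mul(36, 12), Mul(91, 12))) = Add(-63784224, Add(-4932, -12467, 432, 1092)) = Add(-63784224, -15875) = -63800099)
Mul(Add(-5585, p), Pow(Add(-45427, 33715), -1)) = Mul(Add(-5585, -63800099), Pow(Add(-45427, 33715), -1)) = Mul(-63805684, Pow(-11712, -1)) = Mul(-63805684, Rational(-1, 11712)) = Rational(15951421, 2928)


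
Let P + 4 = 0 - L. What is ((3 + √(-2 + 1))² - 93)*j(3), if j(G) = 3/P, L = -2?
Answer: 255/2 - 9*I ≈ 127.5 - 9.0*I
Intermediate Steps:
P = -2 (P = -4 + (0 - 1*(-2)) = -4 + (0 + 2) = -4 + 2 = -2)
j(G) = -3/2 (j(G) = 3/(-2) = 3*(-½) = -3/2)
((3 + √(-2 + 1))² - 93)*j(3) = ((3 + √(-2 + 1))² - 93)*(-3/2) = ((3 + √(-1))² - 93)*(-3/2) = ((3 + I)² - 93)*(-3/2) = (-93 + (3 + I)²)*(-3/2) = 279/2 - 3*(3 + I)²/2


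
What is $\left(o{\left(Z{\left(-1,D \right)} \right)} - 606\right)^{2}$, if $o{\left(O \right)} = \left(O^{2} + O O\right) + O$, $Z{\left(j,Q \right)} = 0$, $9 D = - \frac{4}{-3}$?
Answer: $367236$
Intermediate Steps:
$D = \frac{4}{27}$ ($D = \frac{\left(-4\right) \frac{1}{-3}}{9} = \frac{\left(-4\right) \left(- \frac{1}{3}\right)}{9} = \frac{1}{9} \cdot \frac{4}{3} = \frac{4}{27} \approx 0.14815$)
$o{\left(O \right)} = O + 2 O^{2}$ ($o{\left(O \right)} = \left(O^{2} + O^{2}\right) + O = 2 O^{2} + O = O + 2 O^{2}$)
$\left(o{\left(Z{\left(-1,D \right)} \right)} - 606\right)^{2} = \left(0 \left(1 + 2 \cdot 0\right) - 606\right)^{2} = \left(0 \left(1 + 0\right) - 606\right)^{2} = \left(0 \cdot 1 - 606\right)^{2} = \left(0 - 606\right)^{2} = \left(-606\right)^{2} = 367236$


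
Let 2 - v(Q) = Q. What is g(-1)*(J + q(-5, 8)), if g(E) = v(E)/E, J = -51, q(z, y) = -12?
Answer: 189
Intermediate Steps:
v(Q) = 2 - Q
g(E) = (2 - E)/E
g(-1)*(J + q(-5, 8)) = ((2 - 1*(-1))/(-1))*(-51 - 12) = -(2 + 1)*(-63) = -1*3*(-63) = -3*(-63) = 189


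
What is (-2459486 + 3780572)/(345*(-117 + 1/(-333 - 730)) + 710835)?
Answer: 468104806/237569755 ≈ 1.9704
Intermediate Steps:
(-2459486 + 3780572)/(345*(-117 + 1/(-333 - 730)) + 710835) = 1321086/(345*(-117 + 1/(-1063)) + 710835) = 1321086/(345*(-117 - 1/1063) + 710835) = 1321086/(345*(-124372/1063) + 710835) = 1321086/(-42908340/1063 + 710835) = 1321086/(712709265/1063) = 1321086*(1063/712709265) = 468104806/237569755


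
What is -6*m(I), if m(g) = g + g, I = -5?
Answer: 60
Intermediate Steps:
m(g) = 2*g
-6*m(I) = -12*(-5) = -6*(-10) = 60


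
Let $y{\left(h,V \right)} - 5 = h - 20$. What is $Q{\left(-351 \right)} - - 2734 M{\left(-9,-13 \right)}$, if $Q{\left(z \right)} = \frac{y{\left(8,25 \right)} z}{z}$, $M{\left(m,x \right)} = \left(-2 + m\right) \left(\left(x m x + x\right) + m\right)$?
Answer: $46404175$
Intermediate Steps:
$y{\left(h,V \right)} = -15 + h$ ($y{\left(h,V \right)} = 5 + \left(h - 20\right) = 5 + \left(-20 + h\right) = -15 + h$)
$M{\left(m,x \right)} = \left(-2 + m\right) \left(m + x + m x^{2}\right)$ ($M{\left(m,x \right)} = \left(-2 + m\right) \left(\left(m x x + x\right) + m\right) = \left(-2 + m\right) \left(\left(m x^{2} + x\right) + m\right) = \left(-2 + m\right) \left(\left(x + m x^{2}\right) + m\right) = \left(-2 + m\right) \left(m + x + m x^{2}\right)$)
$Q{\left(z \right)} = -7$ ($Q{\left(z \right)} = \frac{\left(-15 + 8\right) z}{z} = \frac{\left(-7\right) z}{z} = -7$)
$Q{\left(-351 \right)} - - 2734 M{\left(-9,-13 \right)} = -7 - - 2734 \left(\left(-9\right)^{2} - -18 - -26 - -117 + \left(-9\right)^{2} \left(-13\right)^{2} - - 18 \left(-13\right)^{2}\right) = -7 - - 2734 \left(81 + 18 + 26 + 117 + 81 \cdot 169 - \left(-18\right) 169\right) = -7 - - 2734 \left(81 + 18 + 26 + 117 + 13689 + 3042\right) = -7 - \left(-2734\right) 16973 = -7 - -46404182 = -7 + 46404182 = 46404175$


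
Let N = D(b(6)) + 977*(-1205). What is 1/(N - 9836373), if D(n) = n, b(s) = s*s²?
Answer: -1/11013442 ≈ -9.0798e-8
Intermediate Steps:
b(s) = s³
N = -1177069 (N = 6³ + 977*(-1205) = 216 - 1177285 = -1177069)
1/(N - 9836373) = 1/(-1177069 - 9836373) = 1/(-11013442) = -1/11013442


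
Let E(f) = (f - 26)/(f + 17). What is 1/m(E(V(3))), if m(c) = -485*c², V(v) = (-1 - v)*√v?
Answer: -82213/47819060 + 2107*√3/2390953 ≈ -0.00019290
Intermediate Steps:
V(v) = √v*(-1 - v)
E(f) = (-26 + f)/(17 + f)
1/m(E(V(3))) = 1/(-485*(-26 + √3*(-1 - 1*3))²/(17 + √3*(-1 - 1*3))²) = 1/(-485*(-26 + √3*(-1 - 3))²/(17 + √3*(-1 - 3))²) = 1/(-485*(-26 + √3*(-4))²/(17 + √3*(-4))²) = 1/(-485*(-26 - 4*√3)²/(17 - 4*√3)²) = -(17 - 4*√3)²/(485*(-26 - 4*√3)²)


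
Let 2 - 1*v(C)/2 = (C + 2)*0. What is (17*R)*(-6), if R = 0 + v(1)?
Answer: -408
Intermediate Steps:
v(C) = 4 (v(C) = 4 - 2*(C + 2)*0 = 4 - 2*(2 + C)*0 = 4 - 2*0 = 4 + 0 = 4)
R = 4 (R = 0 + 4 = 4)
(17*R)*(-6) = (17*4)*(-6) = 68*(-6) = -408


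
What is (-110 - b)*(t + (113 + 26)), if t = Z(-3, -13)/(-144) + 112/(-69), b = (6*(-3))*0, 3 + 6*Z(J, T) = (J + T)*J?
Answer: -5558905/368 ≈ -15106.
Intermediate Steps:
Z(J, T) = -½ + J*(J + T)/6 (Z(J, T) = -½ + ((J + T)*J)/6 = -½ + (J*(J + T))/6 = -½ + J*(J + T)/6)
b = 0 (b = -18*0 = 0)
t = -1233/736 (t = (-½ + (⅙)*(-3)² + (⅙)*(-3)*(-13))/(-144) + 112/(-69) = (-½ + (⅙)*9 + 13/2)*(-1/144) + 112*(-1/69) = (-½ + 3/2 + 13/2)*(-1/144) - 112/69 = (15/2)*(-1/144) - 112/69 = -5/96 - 112/69 = -1233/736 ≈ -1.6753)
(-110 - b)*(t + (113 + 26)) = (-110 - 1*0)*(-1233/736 + (113 + 26)) = (-110 + 0)*(-1233/736 + 139) = -110*101071/736 = -5558905/368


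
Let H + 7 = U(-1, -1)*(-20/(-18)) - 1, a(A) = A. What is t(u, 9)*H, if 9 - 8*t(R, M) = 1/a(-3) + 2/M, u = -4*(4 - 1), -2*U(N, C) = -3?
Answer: -779/108 ≈ -7.2130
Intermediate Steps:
U(N, C) = 3/2 (U(N, C) = -1/2*(-3) = 3/2)
u = -12 (u = -4*3 = -12)
t(R, M) = 7/6 - 1/(4*M) (t(R, M) = 9/8 - (1/(-3) + 2/M)/8 = 9/8 - (1*(-1/3) + 2/M)/8 = 9/8 - (-1/3 + 2/M)/8 = 9/8 + (1/24 - 1/(4*M)) = 7/6 - 1/(4*M))
H = -19/3 (H = -7 + (3*(-20/(-18))/2 - 1) = -7 + (3*(-20*(-1/18))/2 - 1) = -7 + ((3/2)*(10/9) - 1) = -7 + (5/3 - 1) = -7 + 2/3 = -19/3 ≈ -6.3333)
t(u, 9)*H = ((1/12)*(-3 + 14*9)/9)*(-19/3) = ((1/12)*(1/9)*(-3 + 126))*(-19/3) = ((1/12)*(1/9)*123)*(-19/3) = (41/36)*(-19/3) = -779/108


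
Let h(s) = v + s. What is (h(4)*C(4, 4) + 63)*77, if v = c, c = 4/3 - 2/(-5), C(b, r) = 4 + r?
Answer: 125741/15 ≈ 8382.7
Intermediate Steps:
c = 26/15 (c = 4*(1/3) - 2*(-1/5) = 4/3 + 2/5 = 26/15 ≈ 1.7333)
v = 26/15 ≈ 1.7333
h(s) = 26/15 + s
(h(4)*C(4, 4) + 63)*77 = ((26/15 + 4)*(4 + 4) + 63)*77 = ((86/15)*8 + 63)*77 = (688/15 + 63)*77 = (1633/15)*77 = 125741/15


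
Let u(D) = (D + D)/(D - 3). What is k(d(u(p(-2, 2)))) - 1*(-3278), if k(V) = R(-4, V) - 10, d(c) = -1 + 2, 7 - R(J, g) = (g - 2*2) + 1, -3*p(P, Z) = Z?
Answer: 3277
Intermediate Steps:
p(P, Z) = -Z/3
u(D) = 2*D/(-3 + D) (u(D) = (2*D)/(-3 + D) = 2*D/(-3 + D))
R(J, g) = 10 - g (R(J, g) = 7 - ((g - 2*2) + 1) = 7 - ((g - 4) + 1) = 7 - ((-4 + g) + 1) = 7 - (-3 + g) = 7 + (3 - g) = 10 - g)
d(c) = 1
k(V) = -V (k(V) = (10 - V) - 10 = -V)
k(d(u(p(-2, 2)))) - 1*(-3278) = -1*1 - 1*(-3278) = -1 + 3278 = 3277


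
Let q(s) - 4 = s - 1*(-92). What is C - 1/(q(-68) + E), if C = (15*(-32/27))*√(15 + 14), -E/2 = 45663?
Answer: 1/91298 - 160*√29/9 ≈ -95.736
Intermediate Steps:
q(s) = 96 + s (q(s) = 4 + (s - 1*(-92)) = 4 + (s + 92) = 4 + (92 + s) = 96 + s)
E = -91326 (E = -2*45663 = -91326)
C = -160*√29/9 (C = (15*(-32*1/27))*√29 = (15*(-32/27))*√29 = -160*√29/9 ≈ -95.736)
C - 1/(q(-68) + E) = -160*√29/9 - 1/((96 - 68) - 91326) = -160*√29/9 - 1/(28 - 91326) = -160*√29/9 - 1/(-91298) = -160*√29/9 - 1*(-1/91298) = -160*√29/9 + 1/91298 = 1/91298 - 160*√29/9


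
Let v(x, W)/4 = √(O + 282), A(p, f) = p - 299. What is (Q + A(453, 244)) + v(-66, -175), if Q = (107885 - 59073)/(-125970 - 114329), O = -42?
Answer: 36957234/240299 + 16*√15 ≈ 215.76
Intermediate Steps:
Q = -48812/240299 (Q = 48812/(-240299) = 48812*(-1/240299) = -48812/240299 ≈ -0.20313)
A(p, f) = -299 + p
v(x, W) = 16*√15 (v(x, W) = 4*√(-42 + 282) = 4*√240 = 4*(4*√15) = 16*√15)
(Q + A(453, 244)) + v(-66, -175) = (-48812/240299 + (-299 + 453)) + 16*√15 = (-48812/240299 + 154) + 16*√15 = 36957234/240299 + 16*√15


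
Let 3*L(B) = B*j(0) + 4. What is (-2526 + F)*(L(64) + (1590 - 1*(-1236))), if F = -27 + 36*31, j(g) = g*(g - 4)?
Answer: -4062878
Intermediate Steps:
j(g) = g*(-4 + g)
F = 1089 (F = -27 + 1116 = 1089)
L(B) = 4/3 (L(B) = (B*(0*(-4 + 0)) + 4)/3 = (B*(0*(-4)) + 4)/3 = (B*0 + 4)/3 = (0 + 4)/3 = (⅓)*4 = 4/3)
(-2526 + F)*(L(64) + (1590 - 1*(-1236))) = (-2526 + 1089)*(4/3 + (1590 - 1*(-1236))) = -1437*(4/3 + (1590 + 1236)) = -1437*(4/3 + 2826) = -1437*8482/3 = -4062878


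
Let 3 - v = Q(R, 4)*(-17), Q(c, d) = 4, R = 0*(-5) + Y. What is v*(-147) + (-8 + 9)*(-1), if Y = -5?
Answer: -10438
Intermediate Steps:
R = -5 (R = 0*(-5) - 5 = 0 - 5 = -5)
v = 71 (v = 3 - 4*(-17) = 3 - 1*(-68) = 3 + 68 = 71)
v*(-147) + (-8 + 9)*(-1) = 71*(-147) + (-8 + 9)*(-1) = -10437 + 1*(-1) = -10437 - 1 = -10438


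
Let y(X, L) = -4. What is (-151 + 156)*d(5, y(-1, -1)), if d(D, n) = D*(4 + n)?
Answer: 0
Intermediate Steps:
(-151 + 156)*d(5, y(-1, -1)) = (-151 + 156)*(5*(4 - 4)) = 5*(5*0) = 5*0 = 0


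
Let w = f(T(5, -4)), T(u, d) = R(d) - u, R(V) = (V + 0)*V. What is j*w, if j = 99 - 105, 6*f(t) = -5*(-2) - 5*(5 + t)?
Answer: 70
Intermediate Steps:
R(V) = V² (R(V) = V*V = V²)
T(u, d) = d² - u
f(t) = -5/2 - 5*t/6 (f(t) = (-5*(-2) - 5*(5 + t))/6 = (10 + (-25 - 5*t))/6 = (-15 - 5*t)/6 = -5/2 - 5*t/6)
w = -35/3 (w = -5/2 - 5*((-4)² - 1*5)/6 = -5/2 - 5*(16 - 5)/6 = -5/2 - ⅚*11 = -5/2 - 55/6 = -35/3 ≈ -11.667)
j = -6
j*w = -6*(-35/3) = 70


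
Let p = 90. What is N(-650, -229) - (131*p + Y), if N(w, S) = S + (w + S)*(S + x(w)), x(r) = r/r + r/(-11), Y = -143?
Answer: 1502546/11 ≈ 1.3660e+5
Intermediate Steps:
x(r) = 1 - r/11 (x(r) = 1 + r*(-1/11) = 1 - r/11)
N(w, S) = S + (S + w)*(1 + S - w/11) (N(w, S) = S + (w + S)*(S + (1 - w/11)) = S + (S + w)*(1 + S - w/11))
N(-650, -229) - (131*p + Y) = (-650 + (-229)² + 2*(-229) - 1/11*(-650)² + (10/11)*(-229)*(-650)) - (131*90 - 143) = (-650 + 52441 - 458 - 1/11*422500 + 1488500/11) - (11790 - 143) = (-650 + 52441 - 458 - 422500/11 + 1488500/11) - 1*11647 = 1630663/11 - 11647 = 1502546/11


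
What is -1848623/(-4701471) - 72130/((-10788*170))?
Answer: 124313924677/287410325172 ≈ 0.43253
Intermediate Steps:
-1848623/(-4701471) - 72130/((-10788*170)) = -1848623*(-1/4701471) - 72130/(-1833960) = 1848623/4701471 - 72130*(-1/1833960) = 1848623/4701471 + 7213/183396 = 124313924677/287410325172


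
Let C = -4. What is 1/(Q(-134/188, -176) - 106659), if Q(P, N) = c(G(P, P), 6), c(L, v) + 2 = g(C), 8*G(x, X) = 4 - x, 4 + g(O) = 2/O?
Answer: -2/213331 ≈ -9.3751e-6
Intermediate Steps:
g(O) = -4 + 2/O
G(x, X) = 1/2 - x/8 (G(x, X) = (4 - x)/8 = 1/2 - x/8)
c(L, v) = -13/2 (c(L, v) = -2 + (-4 + 2/(-4)) = -2 + (-4 + 2*(-1/4)) = -2 + (-4 - 1/2) = -2 - 9/2 = -13/2)
Q(P, N) = -13/2
1/(Q(-134/188, -176) - 106659) = 1/(-13/2 - 106659) = 1/(-213331/2) = -2/213331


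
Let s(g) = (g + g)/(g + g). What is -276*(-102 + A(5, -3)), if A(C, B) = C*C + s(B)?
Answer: 20976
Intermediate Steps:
s(g) = 1 (s(g) = (2*g)/((2*g)) = (2*g)*(1/(2*g)) = 1)
A(C, B) = 1 + C**2 (A(C, B) = C*C + 1 = C**2 + 1 = 1 + C**2)
-276*(-102 + A(5, -3)) = -276*(-102 + (1 + 5**2)) = -276*(-102 + (1 + 25)) = -276*(-102 + 26) = -276*(-76) = 20976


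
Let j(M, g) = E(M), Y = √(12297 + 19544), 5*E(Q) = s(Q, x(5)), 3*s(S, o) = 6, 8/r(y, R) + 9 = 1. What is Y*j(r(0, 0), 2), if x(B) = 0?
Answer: 2*√31841/5 ≈ 71.376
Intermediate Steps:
r(y, R) = -1 (r(y, R) = 8/(-9 + 1) = 8/(-8) = 8*(-⅛) = -1)
s(S, o) = 2 (s(S, o) = (⅓)*6 = 2)
E(Q) = ⅖ (E(Q) = (⅕)*2 = ⅖)
Y = √31841 ≈ 178.44
j(M, g) = ⅖
Y*j(r(0, 0), 2) = √31841*(⅖) = 2*√31841/5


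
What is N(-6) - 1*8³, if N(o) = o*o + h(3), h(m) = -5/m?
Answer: -1433/3 ≈ -477.67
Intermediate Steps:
N(o) = -5/3 + o² (N(o) = o*o - 5/3 = o² - 5*⅓ = o² - 5/3 = -5/3 + o²)
N(-6) - 1*8³ = (-5/3 + (-6)²) - 1*8³ = (-5/3 + 36) - 1*512 = 103/3 - 512 = -1433/3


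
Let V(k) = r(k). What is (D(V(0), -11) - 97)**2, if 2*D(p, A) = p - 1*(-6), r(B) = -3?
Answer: 36481/4 ≈ 9120.3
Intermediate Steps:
V(k) = -3
D(p, A) = 3 + p/2 (D(p, A) = (p - 1*(-6))/2 = (p + 6)/2 = (6 + p)/2 = 3 + p/2)
(D(V(0), -11) - 97)**2 = ((3 + (1/2)*(-3)) - 97)**2 = ((3 - 3/2) - 97)**2 = (3/2 - 97)**2 = (-191/2)**2 = 36481/4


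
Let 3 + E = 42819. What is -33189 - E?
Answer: -76005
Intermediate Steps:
E = 42816 (E = -3 + 42819 = 42816)
-33189 - E = -33189 - 1*42816 = -33189 - 42816 = -76005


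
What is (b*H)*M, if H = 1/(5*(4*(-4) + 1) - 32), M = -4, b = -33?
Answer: -132/107 ≈ -1.2336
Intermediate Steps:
H = -1/107 (H = 1/(5*(-16 + 1) - 32) = 1/(5*(-15) - 32) = 1/(-75 - 32) = 1/(-107) = -1/107 ≈ -0.0093458)
(b*H)*M = -33*(-1/107)*(-4) = (33/107)*(-4) = -132/107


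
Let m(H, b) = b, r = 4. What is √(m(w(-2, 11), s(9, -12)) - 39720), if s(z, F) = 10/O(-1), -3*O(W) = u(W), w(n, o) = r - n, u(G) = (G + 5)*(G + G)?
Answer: I*√158865/2 ≈ 199.29*I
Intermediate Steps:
u(G) = 2*G*(5 + G) (u(G) = (5 + G)*(2*G) = 2*G*(5 + G))
w(n, o) = 4 - n
O(W) = -2*W*(5 + W)/3
s(z, F) = 15/4 (s(z, F) = 10/((-⅔*(-1)*(5 - 1))) = 10/((-⅔*(-1)*4)) = 10/(8/3) = 10*(3/8) = 15/4)
√(m(w(-2, 11), s(9, -12)) - 39720) = √(15/4 - 39720) = √(-158865/4) = I*√158865/2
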